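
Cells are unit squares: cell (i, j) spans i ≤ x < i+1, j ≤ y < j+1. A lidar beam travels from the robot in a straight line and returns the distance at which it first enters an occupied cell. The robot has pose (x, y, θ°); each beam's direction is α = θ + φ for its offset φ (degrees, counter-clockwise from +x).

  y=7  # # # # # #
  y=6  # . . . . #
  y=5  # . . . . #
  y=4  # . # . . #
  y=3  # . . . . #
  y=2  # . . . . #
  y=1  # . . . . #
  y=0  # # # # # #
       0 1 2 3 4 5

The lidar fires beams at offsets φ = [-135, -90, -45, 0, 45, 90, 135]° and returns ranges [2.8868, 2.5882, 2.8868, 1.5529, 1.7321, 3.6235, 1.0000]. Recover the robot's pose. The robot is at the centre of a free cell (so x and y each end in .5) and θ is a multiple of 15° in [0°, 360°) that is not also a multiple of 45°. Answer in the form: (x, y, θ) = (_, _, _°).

(x, y, θ) = (3.5, 3.5, 345°)

Candidates: 23 free-cell centres × 16 headings = 368 poses. Raycast each; keep the one whose scan matches to 4 dp.
  (4.5, 1.5, 120°): beam 1 = 0.5176 ≠ 2.8868 ✗
  (4.5, 3.5, 165°): beam 1 = 0.5774 ≠ 2.8868 ✗
  (2.5, 2.5, 240°): beam 1 = 1.5529 ≠ 2.8868 ✗
  (1.5, 2.5, 285°): beam 1 = 0.5774 ≠ 2.8868 ✗
  …
  (3.5, 3.5, 345°): r_1=2.8868, r_2=2.5882, r_3=2.8868, r_4=1.5529, r_5=1.7321, r_6=3.6235, r_7=1.0000 — all match ✓
Only this pose fits every beam.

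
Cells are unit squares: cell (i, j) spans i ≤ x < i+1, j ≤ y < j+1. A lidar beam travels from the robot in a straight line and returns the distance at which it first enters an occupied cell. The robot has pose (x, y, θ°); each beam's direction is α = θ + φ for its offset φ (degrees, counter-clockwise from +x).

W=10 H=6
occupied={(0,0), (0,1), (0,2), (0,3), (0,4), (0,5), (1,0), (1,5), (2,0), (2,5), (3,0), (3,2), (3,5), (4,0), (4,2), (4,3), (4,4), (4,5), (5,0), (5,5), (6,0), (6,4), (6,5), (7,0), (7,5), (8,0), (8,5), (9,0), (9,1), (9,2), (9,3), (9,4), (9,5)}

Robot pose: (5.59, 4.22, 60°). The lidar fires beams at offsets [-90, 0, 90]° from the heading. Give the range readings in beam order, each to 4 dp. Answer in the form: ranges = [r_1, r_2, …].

ranges = [3.9375, 0.8200, 0.6813]

beam 1: φ=-90°, α=330°
  direction (0.8660, -0.5000); cell (5,4); t to first gridline: x 0.4734, y 0.4400 (then +1.1547 / +2.0000)
    (5,3) via y @ 0.4400
    (6,3) via x @ 0.4734
    (7,3) via x @ 1.6281
    (7,2) via y @ 2.4400
    (8,2) via x @ 2.7828
    (9,2) via x @ 3.9375  # hit
  → r_1 = 3.9375
beam 2: φ=0°, α=60°
  direction (0.5000, 0.8660); cell (5,4); t to first gridline: x 0.8200, y 0.9007 (then +2.0000 / +1.1547)
    (6,4) via x @ 0.8200  # hit
  → r_2 = 0.8200
beam 3: φ=90°, α=150°
  direction (-0.8660, 0.5000); cell (5,4); t to first gridline: x 0.6813, y 1.5600 (then +1.1547 / +2.0000)
    (4,4) via x @ 0.6813  # hit
  → r_3 = 0.6813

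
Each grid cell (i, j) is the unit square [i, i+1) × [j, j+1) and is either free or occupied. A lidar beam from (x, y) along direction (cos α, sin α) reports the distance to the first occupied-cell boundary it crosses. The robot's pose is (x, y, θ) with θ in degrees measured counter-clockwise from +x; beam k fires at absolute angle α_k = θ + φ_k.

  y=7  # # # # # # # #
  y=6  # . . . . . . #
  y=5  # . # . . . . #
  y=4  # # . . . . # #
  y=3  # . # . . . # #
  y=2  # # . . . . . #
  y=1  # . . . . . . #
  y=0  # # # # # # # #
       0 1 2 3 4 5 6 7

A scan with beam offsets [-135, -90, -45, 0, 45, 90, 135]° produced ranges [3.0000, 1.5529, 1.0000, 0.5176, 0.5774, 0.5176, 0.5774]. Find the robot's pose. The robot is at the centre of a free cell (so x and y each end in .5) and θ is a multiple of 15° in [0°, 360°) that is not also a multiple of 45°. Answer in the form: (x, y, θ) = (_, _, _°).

(x, y, θ) = (6.5, 2.5, 345°)

The pose lattice has 30·16 = 480 candidates. Test each by forward raycasting.
  (2.5, 4.5, 165°): beam 1 = 5.0000 ≠ 3.0000 ✗
  (2.5, 4.5, 120°): beam 1 = 3.6235 ≠ 3.0000 ✗
  (6.5, 2.5, 210°): beam 1 = 0.5176 ≠ 3.0000 ✗
  (5.5, 6.5, 285°): beam 1 = 1.0000 ≠ 3.0000 ✗
  (4.5, 4.5, 60°): beam 1 = 3.6235 ≠ 3.0000 ✗
  …
  (6.5, 2.5, 345°): r_1=3.0000, r_2=1.5529, r_3=1.0000, r_4=0.5176, r_5=0.5774, r_6=0.5176, r_7=0.5774 — all match ✓
Unique over the lattice → pose = (6.5, 2.5, 345°).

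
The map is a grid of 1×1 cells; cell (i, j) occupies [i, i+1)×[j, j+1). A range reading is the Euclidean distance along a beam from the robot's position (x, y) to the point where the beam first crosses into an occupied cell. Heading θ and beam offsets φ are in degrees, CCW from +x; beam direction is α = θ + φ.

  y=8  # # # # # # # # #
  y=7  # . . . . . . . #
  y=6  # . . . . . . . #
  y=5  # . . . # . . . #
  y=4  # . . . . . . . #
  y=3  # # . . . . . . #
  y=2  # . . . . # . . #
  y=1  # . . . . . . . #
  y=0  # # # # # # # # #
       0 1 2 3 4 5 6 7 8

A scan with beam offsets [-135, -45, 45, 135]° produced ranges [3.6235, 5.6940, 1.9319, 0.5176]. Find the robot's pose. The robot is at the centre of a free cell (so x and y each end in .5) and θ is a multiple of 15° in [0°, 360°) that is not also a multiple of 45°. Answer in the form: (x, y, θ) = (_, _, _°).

(x, y, θ) = (7.5, 4.5, 240°)

The pose lattice has 46·16 = 736 candidates. Test each by forward raycasting.
  (1.5, 7.5, 60°): beam 1 = 6.7293 ≠ 3.6235 ✗
  (2.5, 7.5, 120°): beam 1 = 5.6940 ≠ 3.6235 ✗
  (7.5, 5.5, 285°): beam 1 = 5.0000 ≠ 3.6235 ✗
  (2.5, 6.5, 120°): beam 1 = 1.9319 ≠ 3.6235 ✗
  …
  (7.5, 4.5, 240°): r_1=3.6235, r_2=5.6940, r_3=1.9319, r_4=0.5176 — all match ✓
Only this pose fits every beam.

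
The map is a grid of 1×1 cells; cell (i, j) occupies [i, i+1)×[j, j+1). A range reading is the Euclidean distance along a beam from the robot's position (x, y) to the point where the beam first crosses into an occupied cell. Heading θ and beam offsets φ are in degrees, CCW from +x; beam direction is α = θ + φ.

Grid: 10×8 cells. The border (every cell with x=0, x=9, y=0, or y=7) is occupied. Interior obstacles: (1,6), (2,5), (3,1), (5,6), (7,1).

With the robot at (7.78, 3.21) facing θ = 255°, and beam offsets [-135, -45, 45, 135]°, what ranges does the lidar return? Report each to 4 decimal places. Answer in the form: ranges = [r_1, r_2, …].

ranges = [3.5600, 4.3648, 2.4400, 1.4087]

beam 1: φ=-135°, α=120°
  cosα=-0.5000 sinα=0.8660 | (7,3) | tMaxX 1.5600 tMaxY 0.9122 | tΔX 2.0000 tΔY 1.1547
    t=0.9122 [y] (7,4)
    t=1.5600 [x] (6,4)
    t=2.0669 [y] (6,5)
    t=3.2216 [y] (6,6)
    t=3.5600 [x] (5,6) — stop
  → r_1 = 3.5600
beam 2: φ=-45°, α=210°
  cosα=-0.8660 sinα=-0.5000 | (7,3) | tMaxX 0.9007 tMaxY 0.4200 | tΔX 1.1547 tΔY 2.0000
    t=0.4200 [y] (7,2)
    t=0.9007 [x] (6,2)
    t=2.0554 [x] (5,2)
    t=2.4200 [y] (5,1)
    t=3.2101 [x] (4,1)
    t=4.3648 [x] (3,1) — stop
  → r_2 = 4.3648
beam 3: φ=45°, α=300°
  cosα=0.5000 sinα=-0.8660 | (7,3) | tMaxX 0.4400 tMaxY 0.2425 | tΔX 2.0000 tΔY 1.1547
    t=0.2425 [y] (7,2)
    t=0.4400 [x] (8,2)
    t=1.3972 [y] (8,1)
    t=2.4400 [x] (9,1) — stop
  → r_3 = 2.4400
beam 4: φ=135°, α=30°
  cosα=0.8660 sinα=0.5000 | (7,3) | tMaxX 0.2540 tMaxY 1.5800 | tΔX 1.1547 tΔY 2.0000
    t=0.2540 [x] (8,3)
    t=1.4087 [x] (9,3) — stop
  → r_4 = 1.4087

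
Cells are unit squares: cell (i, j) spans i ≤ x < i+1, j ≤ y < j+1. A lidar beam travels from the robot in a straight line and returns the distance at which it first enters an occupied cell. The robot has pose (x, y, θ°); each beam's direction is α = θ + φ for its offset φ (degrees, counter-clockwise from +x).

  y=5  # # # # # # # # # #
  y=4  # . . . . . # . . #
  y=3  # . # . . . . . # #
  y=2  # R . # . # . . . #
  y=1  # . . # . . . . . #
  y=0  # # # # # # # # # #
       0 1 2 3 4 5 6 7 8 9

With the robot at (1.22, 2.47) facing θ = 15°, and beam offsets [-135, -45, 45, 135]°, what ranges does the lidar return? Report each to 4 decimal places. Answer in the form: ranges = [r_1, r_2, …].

ranges = [0.4400, 2.0554, 1.5600, 0.2540]

beam 1: φ=-135°, α=240°
  direction (-0.5000, -0.8660); cell (1,2); t to first gridline: x 0.4400, y 0.5427 (then +2.0000 / +1.1547)
    (0,2) via x @ 0.4400  # hit
  → r_1 = 0.4400
beam 2: φ=-45°, α=330°
  direction (0.8660, -0.5000); cell (1,2); t to first gridline: x 0.9007, y 0.9400 (then +1.1547 / +2.0000)
    (2,2) via x @ 0.9007
    (2,1) via y @ 0.9400
    (3,1) via x @ 2.0554  # hit
  → r_2 = 2.0554
beam 3: φ=45°, α=60°
  direction (0.5000, 0.8660); cell (1,2); t to first gridline: x 1.5600, y 0.6120 (then +2.0000 / +1.1547)
    (1,3) via y @ 0.6120
    (2,3) via x @ 1.5600  # hit
  → r_3 = 1.5600
beam 4: φ=135°, α=150°
  direction (-0.8660, 0.5000); cell (1,2); t to first gridline: x 0.2540, y 1.0600 (then +1.1547 / +2.0000)
    (0,2) via x @ 0.2540  # hit
  → r_4 = 0.2540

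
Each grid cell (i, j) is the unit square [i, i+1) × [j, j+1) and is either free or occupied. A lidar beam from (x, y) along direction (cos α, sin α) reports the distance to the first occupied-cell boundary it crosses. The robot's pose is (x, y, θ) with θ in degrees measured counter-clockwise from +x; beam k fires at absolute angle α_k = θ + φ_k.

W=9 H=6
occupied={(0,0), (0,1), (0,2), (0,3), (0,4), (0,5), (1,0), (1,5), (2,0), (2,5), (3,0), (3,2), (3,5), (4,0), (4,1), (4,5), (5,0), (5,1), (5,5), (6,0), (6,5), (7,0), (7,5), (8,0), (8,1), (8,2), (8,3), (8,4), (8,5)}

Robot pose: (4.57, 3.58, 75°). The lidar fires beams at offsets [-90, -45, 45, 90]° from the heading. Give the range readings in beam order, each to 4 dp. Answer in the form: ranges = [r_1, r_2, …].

ranges = [3.5510, 2.8400, 1.6397, 3.6959]

beam 1: φ=-90°, α=345°
  dir = (cos 345°, sin 345°) = (0.9659, -0.2588); from cell (4,3)
  next x-line at t=0.4452, next y-line at t=2.2409; Δt_x=1.0353, Δt_y=3.8637
    x: enter (5,3) at t=0.4452
    x: enter (6,3) at t=1.4804
    y: enter (6,2) at t=2.2409
    x: enter (7,2) at t=2.5157
    x: enter (8,2) at t=3.5510 ← occupied
  → r_1 = 3.5510
beam 2: φ=-45°, α=30°
  dir = (cos 30°, sin 30°) = (0.8660, 0.5000); from cell (4,3)
  next x-line at t=0.4965, next y-line at t=0.8400; Δt_x=1.1547, Δt_y=2.0000
    x: enter (5,3) at t=0.4965
    y: enter (5,4) at t=0.8400
    x: enter (6,4) at t=1.6512
    x: enter (7,4) at t=2.8059
    y: enter (7,5) at t=2.8400 ← occupied
  → r_2 = 2.8400
beam 3: φ=45°, α=120°
  dir = (cos 120°, sin 120°) = (-0.5000, 0.8660); from cell (4,3)
  next x-line at t=1.1400, next y-line at t=0.4850; Δt_x=2.0000, Δt_y=1.1547
    y: enter (4,4) at t=0.4850
    x: enter (3,4) at t=1.1400
    y: enter (3,5) at t=1.6397 ← occupied
  → r_3 = 1.6397
beam 4: φ=90°, α=165°
  dir = (cos 165°, sin 165°) = (-0.9659, 0.2588); from cell (4,3)
  next x-line at t=0.5901, next y-line at t=1.6228; Δt_x=1.0353, Δt_y=3.8637
    x: enter (3,3) at t=0.5901
    y: enter (3,4) at t=1.6228
    x: enter (2,4) at t=1.6254
    x: enter (1,4) at t=2.6607
    x: enter (0,4) at t=3.6959 ← occupied
  → r_4 = 3.6959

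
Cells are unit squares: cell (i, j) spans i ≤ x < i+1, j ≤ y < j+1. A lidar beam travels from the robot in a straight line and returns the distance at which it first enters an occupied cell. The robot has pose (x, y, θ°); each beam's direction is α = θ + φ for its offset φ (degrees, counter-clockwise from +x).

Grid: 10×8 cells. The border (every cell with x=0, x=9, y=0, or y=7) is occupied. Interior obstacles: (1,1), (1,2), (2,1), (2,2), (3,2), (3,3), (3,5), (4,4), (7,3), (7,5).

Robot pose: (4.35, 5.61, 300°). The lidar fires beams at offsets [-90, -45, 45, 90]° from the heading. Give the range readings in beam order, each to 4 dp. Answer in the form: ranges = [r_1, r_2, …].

beam 1: φ=-90°, α=210°
  dir = (cos 210°, sin 210°) = (-0.8660, -0.5000); from cell (4,5)
  next x-line at t=0.4041, next y-line at t=1.2200; Δt_x=1.1547, Δt_y=2.0000
    x: enter (3,5) at t=0.4041 ← occupied
  → r_1 = 0.4041
beam 2: φ=-45°, α=255°
  dir = (cos 255°, sin 255°) = (-0.2588, -0.9659); from cell (4,5)
  next x-line at t=1.3523, next y-line at t=0.6315; Δt_x=3.8637, Δt_y=1.0353
    y: enter (4,4) at t=0.6315 ← occupied
  → r_2 = 0.6315
beam 3: φ=45°, α=345°
  dir = (cos 345°, sin 345°) = (0.9659, -0.2588); from cell (4,5)
  next x-line at t=0.6729, next y-line at t=2.3569; Δt_x=1.0353, Δt_y=3.8637
    x: enter (5,5) at t=0.6729
    x: enter (6,5) at t=1.7082
    y: enter (6,4) at t=2.3569
    x: enter (7,4) at t=2.7435
    x: enter (8,4) at t=3.7788
    x: enter (9,4) at t=4.8140 ← occupied
  → r_3 = 4.8140
beam 4: φ=90°, α=30°
  dir = (cos 30°, sin 30°) = (0.8660, 0.5000); from cell (4,5)
  next x-line at t=0.7506, next y-line at t=0.7800; Δt_x=1.1547, Δt_y=2.0000
    x: enter (5,5) at t=0.7506
    y: enter (5,6) at t=0.7800
    x: enter (6,6) at t=1.9053
    y: enter (6,7) at t=2.7800 ← occupied
  → r_4 = 2.7800

ranges = [0.4041, 0.6315, 4.8140, 2.7800]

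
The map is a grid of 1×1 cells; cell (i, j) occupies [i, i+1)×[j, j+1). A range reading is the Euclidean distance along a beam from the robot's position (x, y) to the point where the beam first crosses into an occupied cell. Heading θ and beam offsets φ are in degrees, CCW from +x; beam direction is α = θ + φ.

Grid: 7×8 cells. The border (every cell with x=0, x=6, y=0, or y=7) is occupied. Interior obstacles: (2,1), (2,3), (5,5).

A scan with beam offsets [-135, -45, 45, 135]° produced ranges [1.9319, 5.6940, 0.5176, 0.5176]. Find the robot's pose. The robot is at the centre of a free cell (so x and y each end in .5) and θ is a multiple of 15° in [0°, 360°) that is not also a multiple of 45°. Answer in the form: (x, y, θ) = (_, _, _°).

(x, y, θ) = (3.5, 1.5, 120°)

Candidates: 27 free-cell centres × 16 headings = 432 poses. Raycast each; keep the one whose scan matches to 4 dp.
  (5.5, 6.5, 285°): beam 1 = 1.0000 ≠ 1.9319 ✗
  (1.5, 4.5, 330°): beam 1 = 0.5176 ≠ 1.9319 ✗
  (1.5, 2.5, 300°): beam 1 = 0.5176 ≠ 1.9319 ✗
  …
  (3.5, 1.5, 120°): r_1=1.9319, r_2=5.6940, r_3=0.5176, r_4=0.5176 — all match ✓
No second candidate reproduces the full scan.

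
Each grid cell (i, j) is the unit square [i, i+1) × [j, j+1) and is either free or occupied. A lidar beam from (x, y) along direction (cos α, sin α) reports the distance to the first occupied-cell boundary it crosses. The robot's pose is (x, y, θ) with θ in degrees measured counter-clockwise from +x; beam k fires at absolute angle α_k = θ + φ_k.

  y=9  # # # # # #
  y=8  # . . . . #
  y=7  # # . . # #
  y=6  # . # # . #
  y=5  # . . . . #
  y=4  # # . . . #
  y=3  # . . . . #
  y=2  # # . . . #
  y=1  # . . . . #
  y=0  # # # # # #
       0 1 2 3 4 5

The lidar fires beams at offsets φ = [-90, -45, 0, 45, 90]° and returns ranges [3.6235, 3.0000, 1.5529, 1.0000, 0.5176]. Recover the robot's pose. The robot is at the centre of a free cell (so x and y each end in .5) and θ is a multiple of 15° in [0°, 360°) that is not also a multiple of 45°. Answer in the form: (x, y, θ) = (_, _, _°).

(x, y, θ) = (4.5, 2.5, 255°)

Enumerate (i+0.5, j+0.5, θ) over the 26 free cells and 16 admissible headings. For each, cast all 5 beams and compare to the given ranges.
  (4.5, 8.5, 240°): beam 1 = 1.0000 ≠ 3.6235 ✗
  (4.5, 6.5, 15°): beam 1 = 1.9319 ≠ 3.6235 ✗
  (1.5, 1.5, 60°): beam 1 = 1.0000 ≠ 3.6235 ✗
  (3.5, 2.5, 75°): beam 1 = 1.5529 ≠ 3.6235 ✗
  …
  (4.5, 2.5, 255°): r_1=3.6235, r_2=3.0000, r_3=1.5529, r_4=1.0000, r_5=0.5176 — all match ✓
No second candidate reproduces the full scan.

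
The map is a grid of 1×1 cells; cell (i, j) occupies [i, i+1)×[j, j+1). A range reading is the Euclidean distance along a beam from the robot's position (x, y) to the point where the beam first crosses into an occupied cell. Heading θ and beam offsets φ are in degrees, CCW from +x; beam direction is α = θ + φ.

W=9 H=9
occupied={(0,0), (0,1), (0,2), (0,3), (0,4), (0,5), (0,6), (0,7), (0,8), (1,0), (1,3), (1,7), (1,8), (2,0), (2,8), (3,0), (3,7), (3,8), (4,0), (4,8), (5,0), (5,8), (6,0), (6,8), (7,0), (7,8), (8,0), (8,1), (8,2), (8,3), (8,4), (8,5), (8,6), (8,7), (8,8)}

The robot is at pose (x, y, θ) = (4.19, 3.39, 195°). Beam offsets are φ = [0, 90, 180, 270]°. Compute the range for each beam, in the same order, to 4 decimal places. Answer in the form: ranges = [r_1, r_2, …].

ranges = [3.3025, 2.4743, 3.9444, 3.7373]

beam 1: φ=0°, α=195°
  dir = (cos 195°, sin 195°) = (-0.9659, -0.2588); from cell (4,3)
  next x-line at t=0.1967, next y-line at t=1.5068; Δt_x=1.0353, Δt_y=3.8637
    x: enter (3,3) at t=0.1967
    x: enter (2,3) at t=1.2320
    y: enter (2,2) at t=1.5068
    x: enter (1,2) at t=2.2673
    x: enter (0,2) at t=3.3025 ← occupied
  → r_1 = 3.3025
beam 2: φ=90°, α=285°
  dir = (cos 285°, sin 285°) = (0.2588, -0.9659); from cell (4,3)
  next x-line at t=3.1296, next y-line at t=0.4038; Δt_x=3.8637, Δt_y=1.0353
    y: enter (4,2) at t=0.4038
    y: enter (4,1) at t=1.4390
    y: enter (4,0) at t=2.4743 ← occupied
  → r_2 = 2.4743
beam 3: φ=180°, α=15°
  dir = (cos 15°, sin 15°) = (0.9659, 0.2588); from cell (4,3)
  next x-line at t=0.8386, next y-line at t=2.3569; Δt_x=1.0353, Δt_y=3.8637
    x: enter (5,3) at t=0.8386
    x: enter (6,3) at t=1.8738
    y: enter (6,4) at t=2.3569
    x: enter (7,4) at t=2.9091
    x: enter (8,4) at t=3.9444 ← occupied
  → r_3 = 3.9444
beam 4: φ=270°, α=105°
  dir = (cos 105°, sin 105°) = (-0.2588, 0.9659); from cell (4,3)
  next x-line at t=0.7341, next y-line at t=0.6315; Δt_x=3.8637, Δt_y=1.0353
    y: enter (4,4) at t=0.6315
    x: enter (3,4) at t=0.7341
    y: enter (3,5) at t=1.6668
    y: enter (3,6) at t=2.7021
    y: enter (3,7) at t=3.7373 ← occupied
  → r_4 = 3.7373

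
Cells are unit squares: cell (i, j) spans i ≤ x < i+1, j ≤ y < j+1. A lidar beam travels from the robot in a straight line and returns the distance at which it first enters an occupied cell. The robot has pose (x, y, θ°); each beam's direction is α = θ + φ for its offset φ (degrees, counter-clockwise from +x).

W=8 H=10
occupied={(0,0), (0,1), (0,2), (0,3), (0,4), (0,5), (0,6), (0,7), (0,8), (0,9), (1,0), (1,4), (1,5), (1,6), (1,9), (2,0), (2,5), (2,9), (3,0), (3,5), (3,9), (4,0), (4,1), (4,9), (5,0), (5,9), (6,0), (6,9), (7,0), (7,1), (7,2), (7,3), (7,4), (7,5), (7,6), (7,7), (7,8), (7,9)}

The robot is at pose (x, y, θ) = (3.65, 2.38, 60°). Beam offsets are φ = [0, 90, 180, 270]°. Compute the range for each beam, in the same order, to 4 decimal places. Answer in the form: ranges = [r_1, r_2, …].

beam 1: φ=0°, α=60°
  cosα=0.5000 sinα=0.8660 | (3,2) | tMaxX 0.7000 tMaxY 0.7159 | tΔX 2.0000 tΔY 1.1547
    t=0.7000 [x] (4,2)
    t=0.7159 [y] (4,3)
    t=1.8706 [y] (4,4)
    t=2.7000 [x] (5,4)
    t=3.0253 [y] (5,5)
    t=4.1800 [y] (5,6)
    t=4.7000 [x] (6,6)
    t=5.3347 [y] (6,7)
    t=6.4894 [y] (6,8)
    t=6.7000 [x] (7,8) — stop
  → r_1 = 6.7000
beam 2: φ=90°, α=150°
  cosα=-0.8660 sinα=0.5000 | (3,2) | tMaxX 0.7506 tMaxY 1.2400 | tΔX 1.1547 tΔY 2.0000
    t=0.7506 [x] (2,2)
    t=1.2400 [y] (2,3)
    t=1.9053 [x] (1,3)
    t=3.0600 [x] (0,3) — stop
  → r_2 = 3.0600
beam 3: φ=180°, α=240°
  cosα=-0.5000 sinα=-0.8660 | (3,2) | tMaxX 1.3000 tMaxY 0.4388 | tΔX 2.0000 tΔY 1.1547
    t=0.4388 [y] (3,1)
    t=1.3000 [x] (2,1)
    t=1.5935 [y] (2,0) — stop
  → r_3 = 1.5935
beam 4: φ=270°, α=330°
  cosα=0.8660 sinα=-0.5000 | (3,2) | tMaxX 0.4041 tMaxY 0.7600 | tΔX 1.1547 tΔY 2.0000
    t=0.4041 [x] (4,2)
    t=0.7600 [y] (4,1) — stop
  → r_4 = 0.7600

ranges = [6.7000, 3.0600, 1.5935, 0.7600]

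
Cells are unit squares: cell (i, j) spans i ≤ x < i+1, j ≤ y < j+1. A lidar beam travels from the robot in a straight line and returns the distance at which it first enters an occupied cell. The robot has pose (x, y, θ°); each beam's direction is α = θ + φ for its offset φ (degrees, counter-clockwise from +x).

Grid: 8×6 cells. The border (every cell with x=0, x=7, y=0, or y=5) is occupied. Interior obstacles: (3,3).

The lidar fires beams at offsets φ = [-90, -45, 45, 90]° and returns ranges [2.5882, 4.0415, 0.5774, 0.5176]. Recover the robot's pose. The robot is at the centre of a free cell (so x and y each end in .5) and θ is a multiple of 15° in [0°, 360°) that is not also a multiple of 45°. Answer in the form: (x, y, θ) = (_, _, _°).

(x, y, θ) = (6.5, 4.5, 285°)

The pose lattice has 23·16 = 368 candidates. Test each by forward raycasting.
  (6.5, 4.5, 60°): beam 1 = 0.5774 ≠ 2.5882 ✗
  (5.5, 2.5, 210°): beam 1 = 2.8868 ≠ 2.5882 ✗
  (5.5, 2.5, 75°): beam 1 = 1.5529 ≠ 2.5882 ✗
  (3.5, 4.5, 105°): beam 1 = 1.9319 ≠ 2.5882 ✗
  …
  (6.5, 4.5, 285°): r_1=2.5882, r_2=4.0415, r_3=0.5774, r_4=0.5176 — all match ✓
No second candidate reproduces the full scan.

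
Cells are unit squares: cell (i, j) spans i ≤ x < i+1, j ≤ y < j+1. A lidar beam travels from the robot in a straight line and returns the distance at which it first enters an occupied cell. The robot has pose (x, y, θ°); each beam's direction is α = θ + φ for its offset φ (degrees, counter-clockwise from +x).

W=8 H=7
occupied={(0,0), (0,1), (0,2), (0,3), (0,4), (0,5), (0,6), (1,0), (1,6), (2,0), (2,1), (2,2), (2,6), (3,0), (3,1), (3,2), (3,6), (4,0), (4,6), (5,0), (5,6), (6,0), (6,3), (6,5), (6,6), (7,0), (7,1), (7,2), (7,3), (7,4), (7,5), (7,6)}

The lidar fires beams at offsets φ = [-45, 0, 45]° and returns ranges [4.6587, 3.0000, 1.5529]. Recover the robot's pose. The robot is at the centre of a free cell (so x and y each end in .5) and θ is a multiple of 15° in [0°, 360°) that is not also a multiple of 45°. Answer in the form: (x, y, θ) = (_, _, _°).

The pose lattice has 24·16 = 384 candidates. Test each by forward raycasting.
  (4.5, 5.5, 15°): beam 1 = 2.8868 ≠ 4.6587 ✗
  (6.5, 4.5, 285°): beam 1 = 0.5774 ≠ 4.6587 ✗
  (3.5, 3.5, 60°): beam 1 = 3.6235 ≠ 4.6587 ✗
  (4.5, 3.5, 210°): beam 1 = 3.6235 ≠ 4.6587 ✗
  …
  (1.5, 4.5, 30°): r_1=4.6587, r_2=3.0000, r_3=1.5529 — all match ✓
No second candidate reproduces the full scan.

(x, y, θ) = (1.5, 4.5, 30°)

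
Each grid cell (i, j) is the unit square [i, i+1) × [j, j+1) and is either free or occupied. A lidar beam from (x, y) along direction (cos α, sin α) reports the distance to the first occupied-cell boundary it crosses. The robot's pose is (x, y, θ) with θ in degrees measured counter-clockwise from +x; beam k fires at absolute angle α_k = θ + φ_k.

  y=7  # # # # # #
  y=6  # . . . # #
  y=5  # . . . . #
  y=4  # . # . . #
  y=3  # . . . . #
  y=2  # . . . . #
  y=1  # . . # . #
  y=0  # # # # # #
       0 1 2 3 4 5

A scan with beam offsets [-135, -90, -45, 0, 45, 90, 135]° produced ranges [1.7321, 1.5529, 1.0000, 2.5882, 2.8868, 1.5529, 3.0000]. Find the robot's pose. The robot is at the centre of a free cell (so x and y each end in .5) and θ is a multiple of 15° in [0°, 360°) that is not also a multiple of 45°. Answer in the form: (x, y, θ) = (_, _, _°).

Candidates: 21 free-cell centres × 16 headings = 336 poses. Raycast each; keep the one whose scan matches to 4 dp.
  (1.5, 3.5, 30°): beam 1 = 1.9319 ≠ 1.7321 ✗
  (3.5, 2.5, 255°): beam 2 = 2.5882 ≠ 1.5529 ✗
  (4.5, 2.5, 165°): beam 1 = 0.5774 ≠ 1.7321 ✗
  (1.5, 3.5, 255°): beam 1 = 1.0000 ≠ 1.7321 ✗
  …
  (2.5, 2.5, 345°): r_1=1.7321, r_2=1.5529, r_3=1.0000, r_4=2.5882, r_5=2.8868, r_6=1.5529, r_7=3.0000 — all match ✓
Only this pose fits every beam.

(x, y, θ) = (2.5, 2.5, 345°)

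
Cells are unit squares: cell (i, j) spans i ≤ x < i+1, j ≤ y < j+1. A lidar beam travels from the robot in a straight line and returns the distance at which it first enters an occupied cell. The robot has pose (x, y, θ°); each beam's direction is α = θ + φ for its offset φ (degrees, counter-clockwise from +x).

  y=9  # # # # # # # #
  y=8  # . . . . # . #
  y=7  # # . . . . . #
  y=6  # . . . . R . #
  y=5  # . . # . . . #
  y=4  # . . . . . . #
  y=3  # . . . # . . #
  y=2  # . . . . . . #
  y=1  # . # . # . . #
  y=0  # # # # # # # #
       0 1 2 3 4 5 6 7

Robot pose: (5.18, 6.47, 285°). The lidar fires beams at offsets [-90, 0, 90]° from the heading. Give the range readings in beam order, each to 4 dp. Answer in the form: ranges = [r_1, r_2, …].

beam 1: φ=-90°, α=195°
  direction (-0.9659, -0.2588); cell (5,6); t to first gridline: x 0.1863, y 1.8159 (then +1.0353 / +3.8637)
    (4,6) via x @ 0.1863
    (3,6) via x @ 1.2216
    (3,5) via y @ 1.8159  # hit
  → r_1 = 1.8159
beam 2: φ=0°, α=285°
  direction (0.2588, -0.9659); cell (5,6); t to first gridline: x 3.1682, y 0.4866 (then +3.8637 / +1.0353)
    (5,5) via y @ 0.4866
    (5,4) via y @ 1.5219
    (5,3) via y @ 2.5571
    (6,3) via x @ 3.1682
    (6,2) via y @ 3.5924
    (6,1) via y @ 4.6277
    (6,0) via y @ 5.6630  # hit
  → r_2 = 5.6630
beam 3: φ=90°, α=15°
  direction (0.9659, 0.2588); cell (5,6); t to first gridline: x 0.8489, y 2.0478 (then +1.0353 / +3.8637)
    (6,6) via x @ 0.8489
    (7,6) via x @ 1.8842  # hit
  → r_3 = 1.8842

ranges = [1.8159, 5.6630, 1.8842]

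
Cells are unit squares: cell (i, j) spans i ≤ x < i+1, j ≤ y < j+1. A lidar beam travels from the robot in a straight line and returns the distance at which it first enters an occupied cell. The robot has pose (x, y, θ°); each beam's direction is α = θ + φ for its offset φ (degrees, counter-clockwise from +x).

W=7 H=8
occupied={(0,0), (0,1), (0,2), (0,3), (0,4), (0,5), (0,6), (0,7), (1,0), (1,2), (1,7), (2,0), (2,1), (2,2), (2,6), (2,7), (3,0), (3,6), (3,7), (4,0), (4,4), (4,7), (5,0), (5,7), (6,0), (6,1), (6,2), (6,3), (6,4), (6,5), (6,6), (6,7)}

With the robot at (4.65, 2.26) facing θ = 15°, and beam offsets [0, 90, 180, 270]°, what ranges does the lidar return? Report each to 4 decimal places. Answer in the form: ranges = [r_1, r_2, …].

beam 1: φ=0°, α=15°
  dir = (cos 15°, sin 15°) = (0.9659, 0.2588); from cell (4,2)
  next x-line at t=0.3623, next y-line at t=2.8591; Δt_x=1.0353, Δt_y=3.8637
    x: enter (5,2) at t=0.3623
    x: enter (6,2) at t=1.3976 ← occupied
  → r_1 = 1.3976
beam 2: φ=90°, α=105°
  dir = (cos 105°, sin 105°) = (-0.2588, 0.9659); from cell (4,2)
  next x-line at t=2.5114, next y-line at t=0.7661; Δt_x=3.8637, Δt_y=1.0353
    y: enter (4,3) at t=0.7661
    y: enter (4,4) at t=1.8014 ← occupied
  → r_2 = 1.8014
beam 3: φ=180°, α=195°
  dir = (cos 195°, sin 195°) = (-0.9659, -0.2588); from cell (4,2)
  next x-line at t=0.6729, next y-line at t=1.0046; Δt_x=1.0353, Δt_y=3.8637
    x: enter (3,2) at t=0.6729
    y: enter (3,1) at t=1.0046
    x: enter (2,1) at t=1.7082 ← occupied
  → r_3 = 1.7082
beam 4: φ=270°, α=285°
  dir = (cos 285°, sin 285°) = (0.2588, -0.9659); from cell (4,2)
  next x-line at t=1.3523, next y-line at t=0.2692; Δt_x=3.8637, Δt_y=1.0353
    y: enter (4,1) at t=0.2692
    y: enter (4,0) at t=1.3044 ← occupied
  → r_4 = 1.3044

ranges = [1.3976, 1.8014, 1.7082, 1.3044]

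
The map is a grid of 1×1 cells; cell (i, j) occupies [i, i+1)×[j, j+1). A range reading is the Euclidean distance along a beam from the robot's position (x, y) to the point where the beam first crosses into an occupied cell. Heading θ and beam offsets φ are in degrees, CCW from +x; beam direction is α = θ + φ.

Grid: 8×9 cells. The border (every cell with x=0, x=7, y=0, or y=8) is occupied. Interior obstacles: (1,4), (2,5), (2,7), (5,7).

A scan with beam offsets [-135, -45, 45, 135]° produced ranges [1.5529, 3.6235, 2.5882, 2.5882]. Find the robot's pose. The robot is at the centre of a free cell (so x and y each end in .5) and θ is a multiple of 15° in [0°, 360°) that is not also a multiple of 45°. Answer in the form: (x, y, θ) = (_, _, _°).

(x, y, θ) = (3.5, 2.5, 60°)

Candidates: 38 free-cell centres × 16 headings = 608 poses. Raycast each; keep the one whose scan matches to 4 dp.
  (1.5, 7.5, 210°): beam 1 = 0.5176 ≠ 1.5529 ✗
  (5.5, 1.5, 15°): beam 1 = 0.5774 ≠ 1.5529 ✗
  (6.5, 6.5, 195°): beam 1 = 1.0000 ≠ 1.5529 ✗
  (4.5, 5.5, 30°): beam 1 = 4.6587 ≠ 1.5529 ✗
  …
  (3.5, 2.5, 60°): r_1=1.5529, r_2=3.6235, r_3=2.5882, r_4=2.5882 — all match ✓
No second candidate reproduces the full scan.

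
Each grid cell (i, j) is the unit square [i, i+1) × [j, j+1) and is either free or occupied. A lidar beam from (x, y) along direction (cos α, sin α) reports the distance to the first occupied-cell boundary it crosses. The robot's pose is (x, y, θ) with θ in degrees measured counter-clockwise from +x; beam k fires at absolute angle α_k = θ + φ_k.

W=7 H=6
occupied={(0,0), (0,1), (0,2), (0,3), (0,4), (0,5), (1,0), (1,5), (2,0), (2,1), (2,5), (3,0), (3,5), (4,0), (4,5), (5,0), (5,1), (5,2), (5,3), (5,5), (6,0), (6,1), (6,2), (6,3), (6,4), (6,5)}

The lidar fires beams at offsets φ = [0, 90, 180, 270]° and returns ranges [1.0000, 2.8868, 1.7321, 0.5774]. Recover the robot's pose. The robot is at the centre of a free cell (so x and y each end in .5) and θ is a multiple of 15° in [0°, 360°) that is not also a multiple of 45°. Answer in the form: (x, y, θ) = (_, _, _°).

(x, y, θ) = (3.5, 4.5, 150°)

Enumerate (i+0.5, j+0.5, θ) over the 16 free cells and 16 admissible headings. For each, cast all 4 beams and compare to the given ranges.
  (2.5, 4.5, 330°): beam 1 = 2.8868 ≠ 1.0000 ✗
  (5.5, 4.5, 330°): beam 1 = 0.5774 ≠ 1.0000 ✗
  (4.5, 1.5, 150°): beam 1 = 4.0415 ≠ 1.0000 ✗
  (3.5, 2.5, 165°): beam 1 = 2.5882 ≠ 1.0000 ✗
  …
  (3.5, 4.5, 150°): r_1=1.0000, r_2=2.8868, r_3=1.7321, r_4=0.5774 — all match ✓
Unique over the lattice → pose = (3.5, 4.5, 150°).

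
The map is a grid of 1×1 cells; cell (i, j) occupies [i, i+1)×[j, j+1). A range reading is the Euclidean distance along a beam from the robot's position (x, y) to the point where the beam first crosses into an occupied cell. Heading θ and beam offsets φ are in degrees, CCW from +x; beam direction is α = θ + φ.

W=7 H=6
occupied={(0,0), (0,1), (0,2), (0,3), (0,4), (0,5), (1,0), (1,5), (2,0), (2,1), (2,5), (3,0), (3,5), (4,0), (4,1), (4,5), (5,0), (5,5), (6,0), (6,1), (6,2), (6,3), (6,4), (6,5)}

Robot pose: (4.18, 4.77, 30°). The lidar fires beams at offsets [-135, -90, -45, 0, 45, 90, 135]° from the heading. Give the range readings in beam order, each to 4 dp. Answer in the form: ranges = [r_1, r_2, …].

ranges = [3.9030, 3.6400, 1.8842, 0.4600, 0.2381, 0.2656, 0.8887]

beam 1: φ=-135°, α=255°
  cosα=-0.2588 sinα=-0.9659 | (4,4) | tMaxX 0.6955 tMaxY 0.7972 | tΔX 3.8637 tΔY 1.0353
    t=0.6955 [x] (3,4)
    t=0.7972 [y] (3,3)
    t=1.8324 [y] (3,2)
    t=2.8677 [y] (3,1)
    t=3.9030 [y] (3,0) — stop
  → r_1 = 3.9030
beam 2: φ=-90°, α=300°
  cosα=0.5000 sinα=-0.8660 | (4,4) | tMaxX 1.6400 tMaxY 0.8891 | tΔX 2.0000 tΔY 1.1547
    t=0.8891 [y] (4,3)
    t=1.6400 [x] (5,3)
    t=2.0438 [y] (5,2)
    t=3.1985 [y] (5,1)
    t=3.6400 [x] (6,1) — stop
  → r_2 = 3.6400
beam 3: φ=-45°, α=345°
  cosα=0.9659 sinα=-0.2588 | (4,4) | tMaxX 0.8489 tMaxY 2.9751 | tΔX 1.0353 tΔY 3.8637
    t=0.8489 [x] (5,4)
    t=1.8842 [x] (6,4) — stop
  → r_3 = 1.8842
beam 4: φ=0°, α=30°
  cosα=0.8660 sinα=0.5000 | (4,4) | tMaxX 0.9469 tMaxY 0.4600 | tΔX 1.1547 tΔY 2.0000
    t=0.4600 [y] (4,5) — stop
  → r_4 = 0.4600
beam 5: φ=45°, α=75°
  cosα=0.2588 sinα=0.9659 | (4,4) | tMaxX 3.1682 tMaxY 0.2381 | tΔX 3.8637 tΔY 1.0353
    t=0.2381 [y] (4,5) — stop
  → r_5 = 0.2381
beam 6: φ=90°, α=120°
  cosα=-0.5000 sinα=0.8660 | (4,4) | tMaxX 0.3600 tMaxY 0.2656 | tΔX 2.0000 tΔY 1.1547
    t=0.2656 [y] (4,5) — stop
  → r_6 = 0.2656
beam 7: φ=135°, α=165°
  cosα=-0.9659 sinα=0.2588 | (4,4) | tMaxX 0.1863 tMaxY 0.8887 | tΔX 1.0353 tΔY 3.8637
    t=0.1863 [x] (3,4)
    t=0.8887 [y] (3,5) — stop
  → r_7 = 0.8887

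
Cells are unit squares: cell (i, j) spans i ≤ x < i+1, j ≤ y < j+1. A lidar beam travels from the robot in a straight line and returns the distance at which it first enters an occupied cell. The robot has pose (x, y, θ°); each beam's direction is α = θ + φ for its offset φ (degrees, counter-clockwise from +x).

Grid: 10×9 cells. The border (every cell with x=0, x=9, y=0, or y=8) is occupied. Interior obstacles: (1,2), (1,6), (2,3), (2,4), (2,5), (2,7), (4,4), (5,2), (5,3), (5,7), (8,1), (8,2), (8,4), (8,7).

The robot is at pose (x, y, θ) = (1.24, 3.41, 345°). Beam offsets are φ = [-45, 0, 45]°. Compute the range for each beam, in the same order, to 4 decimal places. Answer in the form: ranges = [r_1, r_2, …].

ranges = [0.4734, 0.7868, 0.8776]

beam 1: φ=-45°, α=300°
  d=(0.5000,-0.8660)  start (1,3)  tX=1.5200 tY=0.4734  stride 1/|dx|=2.0000 1/|dy|=1.1547
    cross y-line → (1,2), t=0.4734 (wall)
  → r_1 = 0.4734
beam 2: φ=0°, α=345°
  d=(0.9659,-0.2588)  start (1,3)  tX=0.7868 tY=1.5841  stride 1/|dx|=1.0353 1/|dy|=3.8637
    cross x-line → (2,3), t=0.7868 (wall)
  → r_2 = 0.7868
beam 3: φ=45°, α=30°
  d=(0.8660,0.5000)  start (1,3)  tX=0.8776 tY=1.1800  stride 1/|dx|=1.1547 1/|dy|=2.0000
    cross x-line → (2,3), t=0.8776 (wall)
  → r_3 = 0.8776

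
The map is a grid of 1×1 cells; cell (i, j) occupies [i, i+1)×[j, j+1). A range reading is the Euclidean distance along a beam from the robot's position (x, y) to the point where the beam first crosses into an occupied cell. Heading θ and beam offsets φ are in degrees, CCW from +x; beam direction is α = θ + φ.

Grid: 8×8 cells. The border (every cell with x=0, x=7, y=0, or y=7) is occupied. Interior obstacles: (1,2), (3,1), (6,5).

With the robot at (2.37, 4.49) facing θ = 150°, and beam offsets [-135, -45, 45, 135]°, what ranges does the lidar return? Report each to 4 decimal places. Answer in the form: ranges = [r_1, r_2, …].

ranges = [3.7581, 2.5985, 1.4183, 2.5778]

beam 1: φ=-135°, α=15°
  cosα=0.9659 sinα=0.2588 | (2,4) | tMaxX 0.6522 tMaxY 1.9705 | tΔX 1.0353 tΔY 3.8637
    t=0.6522 [x] (3,4)
    t=1.6875 [x] (4,4)
    t=1.9705 [y] (4,5)
    t=2.7228 [x] (5,5)
    t=3.7581 [x] (6,5) — stop
  → r_1 = 3.7581
beam 2: φ=-45°, α=105°
  cosα=-0.2588 sinα=0.9659 | (2,4) | tMaxX 1.4296 tMaxY 0.5280 | tΔX 3.8637 tΔY 1.0353
    t=0.5280 [y] (2,5)
    t=1.4296 [x] (1,5)
    t=1.5633 [y] (1,6)
    t=2.5985 [y] (1,7) — stop
  → r_2 = 2.5985
beam 3: φ=45°, α=195°
  cosα=-0.9659 sinα=-0.2588 | (2,4) | tMaxX 0.3831 tMaxY 1.8932 | tΔX 1.0353 tΔY 3.8637
    t=0.3831 [x] (1,4)
    t=1.4183 [x] (0,4) — stop
  → r_3 = 1.4183
beam 4: φ=135°, α=285°
  cosα=0.2588 sinα=-0.9659 | (2,4) | tMaxX 2.4341 tMaxY 0.5073 | tΔX 3.8637 tΔY 1.0353
    t=0.5073 [y] (2,3)
    t=1.5426 [y] (2,2)
    t=2.4341 [x] (3,2)
    t=2.5778 [y] (3,1) — stop
  → r_4 = 2.5778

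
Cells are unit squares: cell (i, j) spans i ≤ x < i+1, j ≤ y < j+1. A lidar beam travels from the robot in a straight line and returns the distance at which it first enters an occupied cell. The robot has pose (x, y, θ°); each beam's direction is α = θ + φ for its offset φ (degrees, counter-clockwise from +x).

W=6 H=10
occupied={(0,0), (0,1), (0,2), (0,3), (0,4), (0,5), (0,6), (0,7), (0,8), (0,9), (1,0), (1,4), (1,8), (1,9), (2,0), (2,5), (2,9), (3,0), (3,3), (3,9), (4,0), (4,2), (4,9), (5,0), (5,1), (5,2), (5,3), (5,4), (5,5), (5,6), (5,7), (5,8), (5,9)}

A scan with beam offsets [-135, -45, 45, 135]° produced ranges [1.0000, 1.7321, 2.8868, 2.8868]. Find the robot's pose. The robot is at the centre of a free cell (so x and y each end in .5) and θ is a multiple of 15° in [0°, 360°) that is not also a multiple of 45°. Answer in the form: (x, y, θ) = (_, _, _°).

(x, y, θ) = (3.5, 6.5, 15°)

Candidates: 27 free-cell centres × 16 headings = 432 poses. Raycast each; keep the one whose scan matches to 4 dp.
  (1.5, 2.5, 240°): beam 1 = 1.5529 ≠ 1.0000 ✗
  (3.5, 1.5, 105°): beam 2 = 1.0000 ≠ 1.7321 ✗
  (3.5, 7.5, 75°): beam 1 = 3.0000 ≠ 1.0000 ✗
  …
  (3.5, 6.5, 15°): r_1=1.0000, r_2=1.7321, r_3=2.8868, r_4=2.8868 — all match ✓
No second candidate reproduces the full scan.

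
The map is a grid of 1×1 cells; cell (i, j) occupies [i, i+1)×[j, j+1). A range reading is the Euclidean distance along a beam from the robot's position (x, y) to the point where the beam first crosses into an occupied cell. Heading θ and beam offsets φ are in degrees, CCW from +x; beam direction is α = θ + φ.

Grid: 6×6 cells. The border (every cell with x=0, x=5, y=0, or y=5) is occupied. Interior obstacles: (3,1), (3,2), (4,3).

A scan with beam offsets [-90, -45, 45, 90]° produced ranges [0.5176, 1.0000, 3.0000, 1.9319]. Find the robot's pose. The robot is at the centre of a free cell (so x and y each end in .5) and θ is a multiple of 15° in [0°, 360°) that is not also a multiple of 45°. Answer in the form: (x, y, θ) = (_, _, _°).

Enumerate (i+0.5, j+0.5, θ) over the 13 free cells and 16 admissible headings. For each, cast all 4 beams and compare to the given ranges.
  (4.5, 4.5, 120°): beam 1 = 0.5774 ≠ 0.5176 ✗
  (1.5, 3.5, 120°): beam 1 = 3.0000 ≠ 0.5176 ✗
  (2.5, 4.5, 105°): beam 1 = 1.9319 ≠ 0.5176 ✗
  (3.5, 4.5, 75°): beam 1 = 1.5529 ≠ 0.5176 ✗
  …
  (2.5, 4.5, 195°): r_1=0.5176, r_2=1.0000, r_3=3.0000, r_4=1.9319 — all match ✓
Only this pose fits every beam.

(x, y, θ) = (2.5, 4.5, 195°)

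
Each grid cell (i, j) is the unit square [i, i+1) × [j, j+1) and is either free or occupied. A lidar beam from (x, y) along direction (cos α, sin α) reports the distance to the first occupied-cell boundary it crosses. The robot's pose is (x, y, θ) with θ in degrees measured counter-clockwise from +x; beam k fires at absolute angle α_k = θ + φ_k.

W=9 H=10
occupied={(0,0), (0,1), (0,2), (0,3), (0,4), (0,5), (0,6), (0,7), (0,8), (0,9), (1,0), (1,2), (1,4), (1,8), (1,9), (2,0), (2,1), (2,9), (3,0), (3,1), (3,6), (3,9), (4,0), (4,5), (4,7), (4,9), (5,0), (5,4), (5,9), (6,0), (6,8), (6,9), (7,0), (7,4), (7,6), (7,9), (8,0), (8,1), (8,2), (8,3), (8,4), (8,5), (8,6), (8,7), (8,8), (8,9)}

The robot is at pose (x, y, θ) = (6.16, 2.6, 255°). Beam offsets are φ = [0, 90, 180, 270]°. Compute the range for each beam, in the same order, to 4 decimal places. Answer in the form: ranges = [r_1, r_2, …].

beam 1: φ=0°, α=255°
  dir = (cos 255°, sin 255°) = (-0.2588, -0.9659); from cell (6,2)
  next x-line at t=0.6182, next y-line at t=0.6212; Δt_x=3.8637, Δt_y=1.0353
    x: enter (5,2) at t=0.6182
    y: enter (5,1) at t=0.6212
    y: enter (5,0) at t=1.6564 ← occupied
  → r_1 = 1.6564
beam 2: φ=90°, α=345°
  dir = (cos 345°, sin 345°) = (0.9659, -0.2588); from cell (6,2)
  next x-line at t=0.8696, next y-line at t=2.3182; Δt_x=1.0353, Δt_y=3.8637
    x: enter (7,2) at t=0.8696
    x: enter (8,2) at t=1.9049 ← occupied
  → r_2 = 1.9049
beam 3: φ=180°, α=75°
  dir = (cos 75°, sin 75°) = (0.2588, 0.9659); from cell (6,2)
  next x-line at t=3.2455, next y-line at t=0.4141; Δt_x=3.8637, Δt_y=1.0353
    y: enter (6,3) at t=0.4141
    y: enter (6,4) at t=1.4494
    y: enter (6,5) at t=2.4847
    x: enter (7,5) at t=3.2455
    y: enter (7,6) at t=3.5199 ← occupied
  → r_3 = 3.5199
beam 4: φ=270°, α=165°
  dir = (cos 165°, sin 165°) = (-0.9659, 0.2588); from cell (6,2)
  next x-line at t=0.1656, next y-line at t=1.5455; Δt_x=1.0353, Δt_y=3.8637
    x: enter (5,2) at t=0.1656
    x: enter (4,2) at t=1.2009
    y: enter (4,3) at t=1.5455
    x: enter (3,3) at t=2.2362
    x: enter (2,3) at t=3.2715
    x: enter (1,3) at t=4.3067
    x: enter (0,3) at t=5.3420 ← occupied
  → r_4 = 5.3420

ranges = [1.6564, 1.9049, 3.5199, 5.3420]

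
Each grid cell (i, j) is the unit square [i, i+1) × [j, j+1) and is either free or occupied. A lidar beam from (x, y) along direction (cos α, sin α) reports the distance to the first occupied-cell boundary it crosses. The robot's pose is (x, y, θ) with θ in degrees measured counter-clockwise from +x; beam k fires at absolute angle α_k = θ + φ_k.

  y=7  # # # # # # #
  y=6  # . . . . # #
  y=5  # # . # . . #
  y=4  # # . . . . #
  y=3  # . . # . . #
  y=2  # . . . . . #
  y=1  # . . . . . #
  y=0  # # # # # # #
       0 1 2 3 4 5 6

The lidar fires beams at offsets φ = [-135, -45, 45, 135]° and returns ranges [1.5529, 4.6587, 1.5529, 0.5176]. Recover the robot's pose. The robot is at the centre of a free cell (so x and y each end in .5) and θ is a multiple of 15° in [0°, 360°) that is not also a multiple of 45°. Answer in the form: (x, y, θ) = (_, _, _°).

(x, y, θ) = (1.5, 2.5, 30°)

The pose lattice has 25·16 = 400 candidates. Test each by forward raycasting.
  (2.5, 3.5, 150°): beam 1 = 0.5176 ≠ 1.5529 ✗
  (4.5, 1.5, 30°): beam 1 = 0.5176 ≠ 1.5529 ✗
  (1.5, 6.5, 15°): beam 1 = 0.5774 ≠ 1.5529 ✗
  (3.5, 1.5, 150°): beam 1 = 2.5882 ≠ 1.5529 ✗
  …
  (1.5, 2.5, 30°): r_1=1.5529, r_2=4.6587, r_3=1.5529, r_4=0.5176 — all match ✓
Unique over the lattice → pose = (1.5, 2.5, 30°).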